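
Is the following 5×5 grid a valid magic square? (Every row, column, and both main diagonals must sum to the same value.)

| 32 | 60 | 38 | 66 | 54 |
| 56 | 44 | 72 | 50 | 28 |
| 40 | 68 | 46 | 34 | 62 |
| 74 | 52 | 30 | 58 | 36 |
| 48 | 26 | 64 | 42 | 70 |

Row 1: 32 + 60 + 38 + 66 + 54 = 250.
Row 2: 56 + 44 + 72 + 50 + 28 = 250.
Row 3: 40 + 68 + 46 + 34 + 62 = 250.
Row 4: 74 + 52 + 30 + 58 + 36 = 250.
Row 5: 48 + 26 + 64 + 42 + 70 = 250.
Column 1: 32 + 56 + 40 + 74 + 48 = 250.
Column 2: 60 + 44 + 68 + 52 + 26 = 250.
Column 3: 38 + 72 + 46 + 30 + 64 = 250.
Column 4: 66 + 50 + 34 + 58 + 42 = 250.
Column 5: 54 + 28 + 62 + 36 + 70 = 250.
Main diagonal: 32 + 44 + 46 + 58 + 70 = 250.
Anti-diagonal: 54 + 50 + 46 + 52 + 48 = 250.
All lines sum to 250.

Yes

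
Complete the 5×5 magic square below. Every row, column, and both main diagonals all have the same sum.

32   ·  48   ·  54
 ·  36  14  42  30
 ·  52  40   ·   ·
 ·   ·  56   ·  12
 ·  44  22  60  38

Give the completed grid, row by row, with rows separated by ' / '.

Column 3 is already complete: 48 + 14 + 40 + 56 + 22 = 180, so that is the magic constant.
The remaining cell in row 2 is (2,1) = 180 − 122 = 58.
From row 5, 180 − (44 + 22 + 60 + 38) gives (5,1) = 16.
Using column 5: 54 + 30 + 12 + 38 + ? → (3,5) = 180 − 134 = 46.
Main diagonal: 32 + 36 + 40 + 38 + ? = 180, so (4,4) = 34.
Anti-diagonal must total 180; the given cells sum to 152, so (4,2) = 28.
Using row 4: 28 + 56 + 34 + 12 + ? → (4,1) = 180 − 130 = 50.
From column 1, 180 − (32 + 58 + 50 + 16) gives (3,1) = 24.
From column 2, 180 − (36 + 52 + 28 + 44) gives (1,2) = 20.
Row 1: 32 + 20 + 48 + 54 + ? = 180, so (1,4) = 26.
Row 3 must total 180; the given cells sum to 162, so (3,4) = 18.

32 20 48 26 54 / 58 36 14 42 30 / 24 52 40 18 46 / 50 28 56 34 12 / 16 44 22 60 38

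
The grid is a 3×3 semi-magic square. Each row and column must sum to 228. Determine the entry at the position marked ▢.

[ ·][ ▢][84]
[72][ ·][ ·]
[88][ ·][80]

From row 3, 228 − (88 + 80) gives (3,2) = 60.
Using column 1: 72 + 88 + ? → (1,1) = 228 − 160 = 68.
From column 3, 228 − (84 + 80) gives (2,3) = 64.
From row 1, 228 − (68 + 84) gives (1,2) = 76.

76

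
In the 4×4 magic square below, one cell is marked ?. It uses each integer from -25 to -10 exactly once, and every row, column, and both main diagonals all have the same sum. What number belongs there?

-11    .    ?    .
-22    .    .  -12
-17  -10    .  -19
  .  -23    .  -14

The entries are -25 through -10, which sum to -280, so each line sums to -280/4 = -70.
From row 3, -70 − (-17 + (-10) + (-19)) gives (3,3) = -24.
Column 1 needs -70; the known cells sum to -50, so (4,1) = -20.
The remaining cell in column 4 is (1,4) = -70 − (-45) = -25.
From main diagonal, -70 − (-11 + (-24) + (-14)) gives (2,2) = -21.
Using anti-diagonal: -25 + (-10) + (-20) + ? → (2,3) = -70 − (-55) = -15.
Using row 4: -20 + (-23) + (-14) + ? → (4,3) = -70 − (-57) = -13.
Using column 2: -21 + (-10) + (-23) + ? → (1,2) = -70 − (-54) = -16.
Column 3 must total -70; the given cells sum to -52, so (1,3) = -18.

-18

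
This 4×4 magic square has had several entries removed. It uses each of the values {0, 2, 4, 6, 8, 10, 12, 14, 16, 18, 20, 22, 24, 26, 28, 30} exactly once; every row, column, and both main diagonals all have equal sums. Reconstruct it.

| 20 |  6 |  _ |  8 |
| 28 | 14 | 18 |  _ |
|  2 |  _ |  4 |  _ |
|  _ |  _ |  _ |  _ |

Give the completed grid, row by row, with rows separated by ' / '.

20 6 26 8 / 28 14 18 0 / 2 24 4 30 / 10 16 12 22

The 16 entries sum to 240, so each line sums to 240/4 = 60.
Row 1 must total 60; the given cells sum to 34, so (1,3) = 26.
Row 2: 28 + 14 + 18 + ? = 60, so (2,4) = 0.
The remaining cell in column 1 is (4,1) = 60 − 50 = 10.
Using column 3: 26 + 18 + 4 + ? → (4,3) = 60 − 48 = 12.
Main diagonal: 20 + 14 + 4 + ? = 60, so (4,4) = 22.
From anti-diagonal, 60 − (8 + 18 + 10) gives (3,2) = 24.
Row 3 must total 60; the given cells sum to 30, so (3,4) = 30.
Row 4 needs 60; the known cells sum to 44, so (4,2) = 16.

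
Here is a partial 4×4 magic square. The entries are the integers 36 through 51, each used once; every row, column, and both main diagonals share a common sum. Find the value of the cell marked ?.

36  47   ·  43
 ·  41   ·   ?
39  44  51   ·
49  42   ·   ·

The entries are 36 through 51, which sum to 696, so each line sums to 696/4 = 174.
Row 1 must total 174; the given cells sum to 126, so (1,3) = 48.
Row 3 needs 174; the known cells sum to 134, so (3,4) = 40.
Using column 1: 36 + 39 + 49 + ? → (2,1) = 174 − 124 = 50.
From main diagonal, 174 − (36 + 41 + 51) gives (4,4) = 46.
From anti-diagonal, 174 − (43 + 44 + 49) gives (2,3) = 38.
Row 2 must total 174; the given cells sum to 129, so (2,4) = 45.

45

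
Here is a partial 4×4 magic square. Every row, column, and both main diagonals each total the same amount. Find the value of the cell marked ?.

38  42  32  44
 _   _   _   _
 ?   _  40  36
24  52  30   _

Row 1 is complete and sums to 156; that is the magic constant.
Row 4 must total 156; the given cells sum to 106, so (4,4) = 50.
From column 3, 156 − (32 + 40 + 30) gives (2,3) = 54.
Column 4 must total 156; the given cells sum to 130, so (2,4) = 26.
Main diagonal needs 156; the known cells sum to 128, so (2,2) = 28.
The remaining cell in anti-diagonal is (3,2) = 156 − 122 = 34.
Row 2 must total 156; the given cells sum to 108, so (2,1) = 48.
The remaining cell in row 3 is (3,1) = 156 − 110 = 46.

46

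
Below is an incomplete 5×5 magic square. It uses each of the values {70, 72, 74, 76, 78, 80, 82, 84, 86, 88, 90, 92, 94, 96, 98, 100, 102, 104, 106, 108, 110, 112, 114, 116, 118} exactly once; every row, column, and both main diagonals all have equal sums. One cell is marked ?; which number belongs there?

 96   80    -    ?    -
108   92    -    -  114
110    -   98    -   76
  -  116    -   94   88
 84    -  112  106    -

118

The 25 entries sum to 2350, so each line sums to 2350/5 = 470.
Column 1 needs 470; the known cells sum to 398, so (4,1) = 72.
Main diagonal needs 470; the known cells sum to 380, so (5,5) = 90.
Using row 4: 72 + 116 + 94 + 88 + ? → (4,3) = 470 − 370 = 100.
Using row 5: 84 + 112 + 106 + 90 + ? → (5,2) = 470 − 392 = 78.
Column 2 must total 470; the given cells sum to 366, so (3,2) = 104.
Column 5 must total 470; the given cells sum to 368, so (1,5) = 102.
Anti-diagonal: 102 + 98 + 116 + 84 + ? = 470, so (2,4) = 70.
Row 2 needs 470; the known cells sum to 384, so (2,3) = 86.
Using row 3: 110 + 104 + 98 + 76 + ? → (3,4) = 470 − 388 = 82.
Column 3: 86 + 98 + 100 + 112 + ? = 470, so (1,3) = 74.
Column 4: 70 + 82 + 94 + 106 + ? = 470, so (1,4) = 118.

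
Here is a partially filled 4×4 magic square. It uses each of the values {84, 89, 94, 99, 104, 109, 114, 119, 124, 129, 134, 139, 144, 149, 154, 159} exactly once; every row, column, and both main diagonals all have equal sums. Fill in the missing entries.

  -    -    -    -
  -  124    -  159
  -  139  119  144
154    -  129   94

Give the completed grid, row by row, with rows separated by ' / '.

149 114 134 89 / 99 124 104 159 / 84 139 119 144 / 154 109 129 94

The 16 entries sum to 1944, so each line sums to 1944/4 = 486.
Row 3 must total 486; the given cells sum to 402, so (3,1) = 84.
Row 4 needs 486; the known cells sum to 377, so (4,2) = 109.
The remaining cell in column 2 is (1,2) = 486 − 372 = 114.
Column 4 needs 486; the known cells sum to 397, so (1,4) = 89.
Using main diagonal: 124 + 119 + 94 + ? → (1,1) = 486 − 337 = 149.
The remaining cell in anti-diagonal is (2,3) = 486 − 382 = 104.
Row 1: 149 + 114 + 89 + ? = 486, so (1,3) = 134.
Row 2: 124 + 104 + 159 + ? = 486, so (2,1) = 99.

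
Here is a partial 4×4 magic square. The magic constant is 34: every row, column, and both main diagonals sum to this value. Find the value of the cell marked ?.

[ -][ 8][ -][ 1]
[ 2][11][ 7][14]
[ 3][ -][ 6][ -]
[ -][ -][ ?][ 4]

9

The remaining cell in column 4 is (3,4) = 34 − 19 = 15.
The remaining cell in main diagonal is (1,1) = 34 − 21 = 13.
From row 1, 34 − (13 + 8 + 1) gives (1,3) = 12.
The remaining cell in row 3 is (3,2) = 34 − 24 = 10.
Column 1 must total 34; the given cells sum to 18, so (4,1) = 16.
The remaining cell in column 2 is (4,2) = 34 − 29 = 5.
Column 3 needs 34; the known cells sum to 25, so (4,3) = 9.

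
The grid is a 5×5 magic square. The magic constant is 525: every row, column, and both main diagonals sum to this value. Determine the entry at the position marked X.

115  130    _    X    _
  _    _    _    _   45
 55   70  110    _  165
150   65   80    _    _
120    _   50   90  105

60

From row 3, 525 − (55 + 70 + 110 + 165) gives (3,4) = 125.
Row 5: 120 + 50 + 90 + 105 + ? = 525, so (5,2) = 160.
Column 1: 115 + 55 + 150 + 120 + ? = 525, so (2,1) = 85.
Column 2: 130 + 70 + 65 + 160 + ? = 525, so (2,2) = 100.
Main diagonal: 115 + 100 + 110 + 105 + ? = 525, so (4,4) = 95.
Row 4: 150 + 65 + 80 + 95 + ? = 525, so (4,5) = 135.
From column 5, 525 − (45 + 165 + 135 + 105) gives (1,5) = 75.
The remaining cell in anti-diagonal is (2,4) = 525 − 370 = 155.
Row 2 needs 525; the known cells sum to 385, so (2,3) = 140.
Column 3: 140 + 110 + 80 + 50 + ? = 525, so (1,3) = 145.
From column 4, 525 − (155 + 125 + 95 + 90) gives (1,4) = 60.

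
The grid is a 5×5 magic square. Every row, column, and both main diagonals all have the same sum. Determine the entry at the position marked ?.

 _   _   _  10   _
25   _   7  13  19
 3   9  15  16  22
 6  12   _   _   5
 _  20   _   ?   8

2

Row 3 is complete and sums to 65; that is the magic constant.
Row 2: 25 + 7 + 13 + 19 + ? = 65, so (2,2) = 1.
Column 2 needs 65; the known cells sum to 42, so (1,2) = 23.
Using column 5: 19 + 22 + 5 + 8 + ? → (1,5) = 65 − 54 = 11.
Anti-diagonal must total 65; the given cells sum to 51, so (5,1) = 14.
Column 1 must total 65; the given cells sum to 48, so (1,1) = 17.
Main diagonal needs 65; the known cells sum to 41, so (4,4) = 24.
The remaining cell in row 1 is (1,3) = 65 − 61 = 4.
From row 4, 65 − (6 + 12 + 24 + 5) gives (4,3) = 18.
Column 3: 4 + 7 + 15 + 18 + ? = 65, so (5,3) = 21.
From column 4, 65 − (10 + 13 + 16 + 24) gives (5,4) = 2.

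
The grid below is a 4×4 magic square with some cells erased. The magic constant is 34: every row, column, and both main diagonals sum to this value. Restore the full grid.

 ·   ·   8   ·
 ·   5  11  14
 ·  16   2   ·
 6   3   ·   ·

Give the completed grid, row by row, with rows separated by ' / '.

Row 2 needs 34; the known cells sum to 30, so (2,1) = 4.
Column 2 must total 34; the given cells sum to 24, so (1,2) = 10.
From column 3, 34 − (8 + 11 + 2) gives (4,3) = 13.
Anti-diagonal: 11 + 16 + 6 + ? = 34, so (1,4) = 1.
Using row 1: 10 + 8 + 1 + ? → (1,1) = 34 − 19 = 15.
Row 4 must total 34; the given cells sum to 22, so (4,4) = 12.
Column 1 must total 34; the given cells sum to 25, so (3,1) = 9.
Using column 4: 1 + 14 + 12 + ? → (3,4) = 34 − 27 = 7.

15 10 8 1 / 4 5 11 14 / 9 16 2 7 / 6 3 13 12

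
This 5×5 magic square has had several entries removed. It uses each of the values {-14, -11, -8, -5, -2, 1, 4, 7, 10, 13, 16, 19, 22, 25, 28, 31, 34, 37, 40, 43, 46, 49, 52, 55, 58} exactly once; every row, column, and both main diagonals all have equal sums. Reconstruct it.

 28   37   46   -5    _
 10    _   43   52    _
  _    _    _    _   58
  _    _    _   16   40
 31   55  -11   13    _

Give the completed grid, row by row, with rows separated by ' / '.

28 37 46 -5 4 / 10 19 43 52 -14 / -8 1 25 34 58 / 49 -2 7 16 40 / 31 55 -11 13 22

The 25 entries sum to 550, so each line sums to 550/5 = 110.
Row 1 must total 110; the given cells sum to 106, so (1,5) = 4.
Row 5: 31 + 55 + (-11) + 13 + ? = 110, so (5,5) = 22.
Using column 4: -5 + 52 + 16 + 13 + ? → (3,4) = 110 − 76 = 34.
Using column 5: 4 + 58 + 40 + 22 + ? → (2,5) = 110 − 124 = -14.
Row 2: 10 + 43 + 52 + (-14) + ? = 110, so (2,2) = 19.
Using main diagonal: 28 + 19 + 16 + 22 + ? → (3,3) = 110 − 85 = 25.
Anti-diagonal: 4 + 52 + 25 + 31 + ? = 110, so (4,2) = -2.
Column 2: 37 + 19 + (-2) + 55 + ? = 110, so (3,2) = 1.
The remaining cell in column 3 is (4,3) = 110 − 103 = 7.
Row 3 must total 110; the given cells sum to 118, so (3,1) = -8.
Row 4 needs 110; the known cells sum to 61, so (4,1) = 49.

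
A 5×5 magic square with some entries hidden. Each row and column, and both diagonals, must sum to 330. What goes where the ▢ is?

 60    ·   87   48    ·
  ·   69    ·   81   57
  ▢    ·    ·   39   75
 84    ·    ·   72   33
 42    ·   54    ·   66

51

The remaining cell in column 4 is (5,4) = 330 − 240 = 90.
The remaining cell in column 5 is (1,5) = 330 − 231 = 99.
Main diagonal needs 330; the known cells sum to 267, so (3,3) = 63.
The remaining cell in anti-diagonal is (4,2) = 330 − 285 = 45.
Row 1: 60 + 87 + 48 + 99 + ? = 330, so (1,2) = 36.
Row 4: 84 + 45 + 72 + 33 + ? = 330, so (4,3) = 96.
Row 5 must total 330; the given cells sum to 252, so (5,2) = 78.
Column 2 must total 330; the given cells sum to 228, so (3,2) = 102.
The remaining cell in column 3 is (2,3) = 330 − 300 = 30.
Row 2 must total 330; the given cells sum to 237, so (2,1) = 93.
From row 3, 330 − (102 + 63 + 39 + 75) gives (3,1) = 51.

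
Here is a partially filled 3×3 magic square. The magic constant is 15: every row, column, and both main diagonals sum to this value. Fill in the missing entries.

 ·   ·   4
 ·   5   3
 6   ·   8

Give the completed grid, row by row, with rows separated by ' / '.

From row 2, 15 − (5 + 3) gives (2,1) = 7.
Row 3 needs 15; the known cells sum to 14, so (3,2) = 1.
Column 1 must total 15; the given cells sum to 13, so (1,1) = 2.
From column 2, 15 − (5 + 1) gives (1,2) = 9.

2 9 4 / 7 5 3 / 6 1 8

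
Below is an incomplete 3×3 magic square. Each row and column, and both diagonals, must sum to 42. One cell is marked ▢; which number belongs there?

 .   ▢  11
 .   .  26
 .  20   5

8

From row 3, 42 − (20 + 5) gives (3,1) = 17.
Anti-diagonal must total 42; the given cells sum to 28, so (2,2) = 14.
Using row 2: 14 + 26 + ? → (2,1) = 42 − 40 = 2.
From column 1, 42 − (2 + 17) gives (1,1) = 23.
Column 2 needs 42; the known cells sum to 34, so (1,2) = 8.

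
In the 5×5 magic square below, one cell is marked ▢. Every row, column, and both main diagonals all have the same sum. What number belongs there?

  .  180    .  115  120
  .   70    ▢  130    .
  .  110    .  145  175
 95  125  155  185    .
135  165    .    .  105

100

Column 2 is complete and sums to 650; that is the magic constant.
Row 4 must total 650; the given cells sum to 560, so (4,5) = 90.
Column 4: 115 + 130 + 145 + 185 + ? = 650, so (5,4) = 75.
Using column 5: 120 + 175 + 90 + 105 + ? → (2,5) = 650 − 490 = 160.
Using anti-diagonal: 120 + 130 + 125 + 135 + ? → (3,3) = 650 − 510 = 140.
Using row 3: 110 + 140 + 145 + 175 + ? → (3,1) = 650 − 570 = 80.
The remaining cell in row 5 is (5,3) = 650 − 480 = 170.
Using main diagonal: 70 + 140 + 185 + 105 + ? → (1,1) = 650 − 500 = 150.
Row 1: 150 + 180 + 115 + 120 + ? = 650, so (1,3) = 85.
Using column 1: 150 + 80 + 95 + 135 + ? → (2,1) = 650 − 460 = 190.
Column 3 must total 650; the given cells sum to 550, so (2,3) = 100.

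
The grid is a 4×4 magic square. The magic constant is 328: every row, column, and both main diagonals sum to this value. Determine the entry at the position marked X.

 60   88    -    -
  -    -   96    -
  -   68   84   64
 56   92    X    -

76

Row 3 must total 328; the given cells sum to 216, so (3,1) = 112.
From column 1, 328 − (60 + 112 + 56) gives (2,1) = 100.
Column 2: 88 + 68 + 92 + ? = 328, so (2,2) = 80.
From main diagonal, 328 − (60 + 80 + 84) gives (4,4) = 104.
The remaining cell in anti-diagonal is (1,4) = 328 − 220 = 108.
Row 1 needs 328; the known cells sum to 256, so (1,3) = 72.
The remaining cell in row 2 is (2,4) = 328 − 276 = 52.
The remaining cell in row 4 is (4,3) = 328 − 252 = 76.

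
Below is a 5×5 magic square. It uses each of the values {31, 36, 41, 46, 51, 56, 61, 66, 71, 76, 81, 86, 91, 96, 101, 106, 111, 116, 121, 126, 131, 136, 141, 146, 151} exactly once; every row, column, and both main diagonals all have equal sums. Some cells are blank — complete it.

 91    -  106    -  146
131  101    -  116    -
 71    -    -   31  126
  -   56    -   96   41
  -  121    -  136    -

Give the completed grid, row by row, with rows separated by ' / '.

The 25 entries sum to 2275, so each line sums to 2275/5 = 455.
Column 4: 116 + 31 + 96 + 136 + ? = 455, so (1,4) = 76.
Row 1: 91 + 106 + 76 + 146 + ? = 455, so (1,2) = 36.
The remaining cell in column 2 is (3,2) = 455 − 314 = 141.
Using row 3: 71 + 141 + 31 + 126 + ? → (3,3) = 455 − 369 = 86.
The remaining cell in main diagonal is (5,5) = 455 − 374 = 81.
Using anti-diagonal: 146 + 116 + 86 + 56 + ? → (5,1) = 455 − 404 = 51.
From row 5, 455 − (51 + 121 + 136 + 81) gives (5,3) = 66.
From column 1, 455 − (91 + 131 + 71 + 51) gives (4,1) = 111.
Column 5: 146 + 126 + 41 + 81 + ? = 455, so (2,5) = 61.
Using row 2: 131 + 101 + 116 + 61 + ? → (2,3) = 455 − 409 = 46.
The remaining cell in row 4 is (4,3) = 455 − 304 = 151.

91 36 106 76 146 / 131 101 46 116 61 / 71 141 86 31 126 / 111 56 151 96 41 / 51 121 66 136 81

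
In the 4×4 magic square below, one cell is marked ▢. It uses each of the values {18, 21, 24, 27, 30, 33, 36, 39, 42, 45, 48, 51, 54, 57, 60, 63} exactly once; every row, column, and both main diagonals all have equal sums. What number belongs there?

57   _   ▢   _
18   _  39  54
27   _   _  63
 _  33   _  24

The 16 entries sum to 648, so each line sums to 648/4 = 162.
From row 2, 162 − (18 + 39 + 54) gives (2,2) = 51.
The remaining cell in column 1 is (4,1) = 162 − 102 = 60.
Column 4: 54 + 63 + 24 + ? = 162, so (1,4) = 21.
From main diagonal, 162 − (57 + 51 + 24) gives (3,3) = 30.
Anti-diagonal must total 162; the given cells sum to 120, so (3,2) = 42.
Row 4: 60 + 33 + 24 + ? = 162, so (4,3) = 45.
From column 2, 162 − (51 + 42 + 33) gives (1,2) = 36.
Using column 3: 39 + 30 + 45 + ? → (1,3) = 162 − 114 = 48.

48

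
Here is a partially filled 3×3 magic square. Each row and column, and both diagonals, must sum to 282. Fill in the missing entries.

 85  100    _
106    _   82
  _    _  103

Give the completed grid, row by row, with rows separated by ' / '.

Row 1 must total 282; the given cells sum to 185, so (1,3) = 97.
Row 2: 106 + 82 + ? = 282, so (2,2) = 94.
Column 1 must total 282; the given cells sum to 191, so (3,1) = 91.
Using column 2: 100 + 94 + ? → (3,2) = 282 − 194 = 88.

85 100 97 / 106 94 82 / 91 88 103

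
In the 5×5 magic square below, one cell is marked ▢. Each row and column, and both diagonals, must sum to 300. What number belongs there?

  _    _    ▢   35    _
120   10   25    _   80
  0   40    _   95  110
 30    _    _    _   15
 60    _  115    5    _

Using row 2: 120 + 10 + 25 + 80 + ? → (2,4) = 300 − 235 = 65.
Row 3: 0 + 40 + 95 + 110 + ? = 300, so (3,3) = 55.
Using column 1: 120 + 0 + 30 + 60 + ? → (1,1) = 300 − 210 = 90.
Column 4 needs 300; the known cells sum to 200, so (4,4) = 100.
The remaining cell in main diagonal is (5,5) = 300 − 255 = 45.
Row 5 needs 300; the known cells sum to 225, so (5,2) = 75.
Column 5: 80 + 110 + 15 + 45 + ? = 300, so (1,5) = 50.
From anti-diagonal, 300 − (50 + 65 + 55 + 60) gives (4,2) = 70.
From row 4, 300 − (30 + 70 + 100 + 15) gives (4,3) = 85.
Column 2: 10 + 40 + 70 + 75 + ? = 300, so (1,2) = 105.
Using column 3: 25 + 55 + 85 + 115 + ? → (1,3) = 300 − 280 = 20.

20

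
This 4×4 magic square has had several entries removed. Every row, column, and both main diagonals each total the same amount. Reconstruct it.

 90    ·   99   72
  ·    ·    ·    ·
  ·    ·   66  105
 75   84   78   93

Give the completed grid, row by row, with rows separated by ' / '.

90 69 99 72 / 102 81 87 60 / 63 96 66 105 / 75 84 78 93

Row 4 is already complete: 75 + 84 + 78 + 93 = 330, so that is the magic constant.
From row 1, 330 − (90 + 99 + 72) gives (1,2) = 69.
The remaining cell in column 3 is (2,3) = 330 − 243 = 87.
The remaining cell in column 4 is (2,4) = 330 − 270 = 60.
Main diagonal: 90 + 66 + 93 + ? = 330, so (2,2) = 81.
Anti-diagonal: 72 + 87 + 75 + ? = 330, so (3,2) = 96.
Using row 2: 81 + 87 + 60 + ? → (2,1) = 330 − 228 = 102.
The remaining cell in row 3 is (3,1) = 330 − 267 = 63.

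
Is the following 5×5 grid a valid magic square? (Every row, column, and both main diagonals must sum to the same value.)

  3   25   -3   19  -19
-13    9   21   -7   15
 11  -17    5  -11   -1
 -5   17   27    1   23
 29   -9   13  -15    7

Row 1: 3 + 25 + (-3) + 19 + (-19) = 25.
Row 2: -13 + 9 + 21 + (-7) + 15 = 25.
Row 3: 11 + (-17) + 5 + (-11) + (-1) = -13.
Row 4: -5 + 17 + 27 + 1 + 23 = 63.
Row 5: 29 + (-9) + 13 + (-15) + 7 = 25.
Column 1: 3 + (-13) + 11 + (-5) + 29 = 25.
Column 2: 25 + 9 + (-17) + 17 + (-9) = 25.
Column 3: -3 + 21 + 5 + 27 + 13 = 63.
Column 4: 19 + (-7) + (-11) + 1 + (-15) = -13.
Column 5: -19 + 15 + (-1) + 23 + 7 = 25.
Main diagonal: 3 + 9 + 5 + 1 + 7 = 25.
Anti-diagonal: -19 + (-7) + 5 + 17 + 29 = 25.

No — row 5 sums to 25 but column 4 sums to -13.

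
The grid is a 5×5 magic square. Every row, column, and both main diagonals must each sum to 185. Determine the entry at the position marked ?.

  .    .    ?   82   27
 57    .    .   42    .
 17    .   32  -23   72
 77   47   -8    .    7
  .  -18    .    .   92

12

Row 3: 17 + 32 + (-23) + 72 + ? = 185, so (3,2) = 87.
From row 4, 185 − (77 + 47 + (-8) + 7) gives (4,4) = 62.
The remaining cell in column 4 is (5,4) = 185 − 163 = 22.
From column 5, 185 − (27 + 72 + 7 + 92) gives (2,5) = -13.
Anti-diagonal: 27 + 42 + 32 + 47 + ? = 185, so (5,1) = 37.
Row 5 needs 185; the known cells sum to 133, so (5,3) = 52.
Column 1 needs 185; the known cells sum to 188, so (1,1) = -3.
Main diagonal: -3 + 32 + 62 + 92 + ? = 185, so (2,2) = 2.
From row 2, 185 − (57 + 2 + 42 + (-13)) gives (2,3) = 97.
Column 2 needs 185; the known cells sum to 118, so (1,2) = 67.
Column 3: 97 + 32 + (-8) + 52 + ? = 185, so (1,3) = 12.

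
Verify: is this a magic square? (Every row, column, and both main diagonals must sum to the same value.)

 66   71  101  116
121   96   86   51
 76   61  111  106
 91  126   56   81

Yes

Row 1: 66 + 71 + 101 + 116 = 354.
Row 2: 121 + 96 + 86 + 51 = 354.
Row 3: 76 + 61 + 111 + 106 = 354.
Row 4: 91 + 126 + 56 + 81 = 354.
Column 1: 66 + 121 + 76 + 91 = 354.
Column 2: 71 + 96 + 61 + 126 = 354.
Column 3: 101 + 86 + 111 + 56 = 354.
Column 4: 116 + 51 + 106 + 81 = 354.
Main diagonal: 66 + 96 + 111 + 81 = 354.
Anti-diagonal: 116 + 86 + 61 + 91 = 354.
All lines sum to 354.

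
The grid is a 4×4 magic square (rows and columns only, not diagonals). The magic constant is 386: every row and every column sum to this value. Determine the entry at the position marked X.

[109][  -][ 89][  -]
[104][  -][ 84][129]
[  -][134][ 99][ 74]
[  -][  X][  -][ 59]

119

Row 2: 104 + 84 + 129 + ? = 386, so (2,2) = 69.
The remaining cell in row 3 is (3,1) = 386 − 307 = 79.
Column 1: 109 + 104 + 79 + ? = 386, so (4,1) = 94.
Column 3: 89 + 84 + 99 + ? = 386, so (4,3) = 114.
The remaining cell in column 4 is (1,4) = 386 − 262 = 124.
Row 1: 109 + 89 + 124 + ? = 386, so (1,2) = 64.
Row 4 needs 386; the known cells sum to 267, so (4,2) = 119.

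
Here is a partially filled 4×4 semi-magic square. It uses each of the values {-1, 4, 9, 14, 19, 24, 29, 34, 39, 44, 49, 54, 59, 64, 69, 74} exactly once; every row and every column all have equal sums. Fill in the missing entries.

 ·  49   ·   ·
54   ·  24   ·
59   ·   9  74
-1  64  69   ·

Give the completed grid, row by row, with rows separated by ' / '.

The 16 entries sum to 584, so each line sums to 584/4 = 146.
Row 3: 59 + 9 + 74 + ? = 146, so (3,2) = 4.
From row 4, 146 − (-1 + 64 + 69) gives (4,4) = 14.
The remaining cell in column 1 is (1,1) = 146 − 112 = 34.
Column 2: 49 + 4 + 64 + ? = 146, so (2,2) = 29.
The remaining cell in column 3 is (1,3) = 146 − 102 = 44.
From row 1, 146 − (34 + 49 + 44) gives (1,4) = 19.
Using row 2: 54 + 29 + 24 + ? → (2,4) = 146 − 107 = 39.

34 49 44 19 / 54 29 24 39 / 59 4 9 74 / -1 64 69 14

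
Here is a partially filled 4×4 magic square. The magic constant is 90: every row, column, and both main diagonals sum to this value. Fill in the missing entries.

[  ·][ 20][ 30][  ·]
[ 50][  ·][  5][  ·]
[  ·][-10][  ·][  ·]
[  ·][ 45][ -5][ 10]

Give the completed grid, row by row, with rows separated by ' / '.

Row 4: 45 + (-5) + 10 + ? = 90, so (4,1) = 40.
Using column 2: 20 + (-10) + 45 + ? → (2,2) = 90 − 55 = 35.
Column 3 needs 90; the known cells sum to 30, so (3,3) = 60.
Using main diagonal: 35 + 60 + 10 + ? → (1,1) = 90 − 105 = -15.
Anti-diagonal needs 90; the known cells sum to 35, so (1,4) = 55.
Row 2: 50 + 35 + 5 + ? = 90, so (2,4) = 0.
Column 1: -15 + 50 + 40 + ? = 90, so (3,1) = 15.
Column 4 needs 90; the known cells sum to 65, so (3,4) = 25.

-15 20 30 55 / 50 35 5 0 / 15 -10 60 25 / 40 45 -5 10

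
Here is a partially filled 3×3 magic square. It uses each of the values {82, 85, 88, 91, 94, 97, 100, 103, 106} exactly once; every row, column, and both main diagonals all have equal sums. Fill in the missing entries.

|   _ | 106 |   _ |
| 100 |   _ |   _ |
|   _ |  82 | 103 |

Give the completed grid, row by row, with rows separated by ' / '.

The 9 entries sum to 846, so each line sums to 846/3 = 282.
Row 3: 82 + 103 + ? = 282, so (3,1) = 97.
Column 1 needs 282; the known cells sum to 197, so (1,1) = 85.
The remaining cell in column 2 is (2,2) = 282 − 188 = 94.
Anti-diagonal must total 282; the given cells sum to 191, so (1,3) = 91.
The remaining cell in row 2 is (2,3) = 282 − 194 = 88.

85 106 91 / 100 94 88 / 97 82 103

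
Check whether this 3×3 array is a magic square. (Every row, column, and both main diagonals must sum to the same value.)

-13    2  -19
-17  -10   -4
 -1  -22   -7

No — row 3 sums to -30 but row 2 sums to -31.

Row 1: -13 + 2 + (-19) = -30.
Row 2: -17 + (-10) + (-4) = -31.
Row 3: -1 + (-22) + (-7) = -30.
Column 1: -13 + (-17) + (-1) = -31.
Column 2: 2 + (-10) + (-22) = -30.
Column 3: -19 + (-4) + (-7) = -30.
Main diagonal: -13 + (-10) + (-7) = -30.
Anti-diagonal: -19 + (-10) + (-1) = -30.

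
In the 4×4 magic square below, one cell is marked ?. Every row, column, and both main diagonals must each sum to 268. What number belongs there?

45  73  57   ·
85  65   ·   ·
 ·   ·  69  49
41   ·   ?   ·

Using row 1: 45 + 73 + 57 + ? → (1,4) = 268 − 175 = 93.
Using column 1: 45 + 85 + 41 + ? → (3,1) = 268 − 171 = 97.
The remaining cell in main diagonal is (4,4) = 268 − 179 = 89.
The remaining cell in row 3 is (3,2) = 268 − 215 = 53.
Column 2 needs 268; the known cells sum to 191, so (4,2) = 77.
The remaining cell in column 4 is (2,4) = 268 − 231 = 37.
The remaining cell in anti-diagonal is (2,3) = 268 − 187 = 81.
Row 4 must total 268; the given cells sum to 207, so (4,3) = 61.

61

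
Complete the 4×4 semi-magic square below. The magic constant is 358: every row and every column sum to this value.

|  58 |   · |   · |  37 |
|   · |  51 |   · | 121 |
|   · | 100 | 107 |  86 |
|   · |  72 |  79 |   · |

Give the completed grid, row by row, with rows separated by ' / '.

58 135 128 37 / 142 51 44 121 / 65 100 107 86 / 93 72 79 114

Row 3 needs 358; the known cells sum to 293, so (3,1) = 65.
From column 2, 358 − (51 + 100 + 72) gives (1,2) = 135.
Column 4 must total 358; the given cells sum to 244, so (4,4) = 114.
Row 1 needs 358; the known cells sum to 230, so (1,3) = 128.
Using row 4: 72 + 79 + 114 + ? → (4,1) = 358 − 265 = 93.
Using column 1: 58 + 65 + 93 + ? → (2,1) = 358 − 216 = 142.
From column 3, 358 − (128 + 107 + 79) gives (2,3) = 44.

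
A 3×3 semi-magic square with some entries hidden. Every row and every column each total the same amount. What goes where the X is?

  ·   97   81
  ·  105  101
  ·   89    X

109

Column 2 is complete and sums to 291; that is the magic constant.
The remaining cell in row 1 is (1,1) = 291 − 178 = 113.
From row 2, 291 − (105 + 101) gives (2,1) = 85.
Using column 1: 113 + 85 + ? → (3,1) = 291 − 198 = 93.
Column 3 needs 291; the known cells sum to 182, so (3,3) = 109.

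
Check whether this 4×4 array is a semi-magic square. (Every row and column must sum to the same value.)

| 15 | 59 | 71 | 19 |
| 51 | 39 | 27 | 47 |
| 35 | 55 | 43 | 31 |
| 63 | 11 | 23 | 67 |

Yes

Row 1: 15 + 59 + 71 + 19 = 164.
Row 2: 51 + 39 + 27 + 47 = 164.
Row 3: 35 + 55 + 43 + 31 = 164.
Row 4: 63 + 11 + 23 + 67 = 164.
Column 1: 15 + 51 + 35 + 63 = 164.
Column 2: 59 + 39 + 55 + 11 = 164.
Column 3: 71 + 27 + 43 + 23 = 164.
Column 4: 19 + 47 + 31 + 67 = 164.
All lines sum to 164.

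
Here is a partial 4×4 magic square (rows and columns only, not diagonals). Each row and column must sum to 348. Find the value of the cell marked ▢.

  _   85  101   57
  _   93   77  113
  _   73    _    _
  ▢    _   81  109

61

Row 1: 85 + 101 + 57 + ? = 348, so (1,1) = 105.
The remaining cell in row 2 is (2,1) = 348 − 283 = 65.
Column 2 needs 348; the known cells sum to 251, so (4,2) = 97.
Column 3: 101 + 77 + 81 + ? = 348, so (3,3) = 89.
Column 4 needs 348; the known cells sum to 279, so (3,4) = 69.
Row 3: 73 + 89 + 69 + ? = 348, so (3,1) = 117.
Row 4 must total 348; the given cells sum to 287, so (4,1) = 61.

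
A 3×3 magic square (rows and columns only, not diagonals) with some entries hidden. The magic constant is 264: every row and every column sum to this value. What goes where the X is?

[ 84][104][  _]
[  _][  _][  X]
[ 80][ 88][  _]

Row 1 must total 264; the given cells sum to 188, so (1,3) = 76.
From row 3, 264 − (80 + 88) gives (3,3) = 96.
Column 1 must total 264; the given cells sum to 164, so (2,1) = 100.
The remaining cell in column 2 is (2,2) = 264 − 192 = 72.
From column 3, 264 − (76 + 96) gives (2,3) = 92.

92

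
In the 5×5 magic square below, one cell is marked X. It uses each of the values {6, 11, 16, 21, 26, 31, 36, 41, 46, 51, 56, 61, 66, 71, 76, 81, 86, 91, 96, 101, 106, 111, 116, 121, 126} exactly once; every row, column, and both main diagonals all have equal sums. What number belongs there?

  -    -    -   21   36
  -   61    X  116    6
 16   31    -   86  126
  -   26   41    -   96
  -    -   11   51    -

The 25 entries sum to 1650, so each line sums to 1650/5 = 330.
The remaining cell in row 3 is (3,3) = 330 − 259 = 71.
From column 4, 330 − (21 + 116 + 86 + 51) gives (4,4) = 56.
Column 5: 36 + 6 + 126 + 96 + ? = 330, so (5,5) = 66.
Main diagonal needs 330; the known cells sum to 254, so (1,1) = 76.
Anti-diagonal: 36 + 116 + 71 + 26 + ? = 330, so (5,1) = 81.
Row 4 needs 330; the known cells sum to 219, so (4,1) = 111.
Row 5: 81 + 11 + 51 + 66 + ? = 330, so (5,2) = 121.
Column 1 needs 330; the known cells sum to 284, so (2,1) = 46.
Column 2 must total 330; the given cells sum to 239, so (1,2) = 91.
The remaining cell in row 1 is (1,3) = 330 − 224 = 106.
Using row 2: 46 + 61 + 116 + 6 + ? → (2,3) = 330 − 229 = 101.

101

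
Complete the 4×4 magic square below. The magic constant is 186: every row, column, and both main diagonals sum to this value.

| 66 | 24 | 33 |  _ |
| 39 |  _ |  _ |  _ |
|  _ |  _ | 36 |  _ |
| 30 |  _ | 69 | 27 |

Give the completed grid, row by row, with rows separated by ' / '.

Row 1 needs 186; the known cells sum to 123, so (1,4) = 63.
Row 4: 30 + 69 + 27 + ? = 186, so (4,2) = 60.
Column 1 needs 186; the known cells sum to 135, so (3,1) = 51.
Column 3: 33 + 36 + 69 + ? = 186, so (2,3) = 48.
Main diagonal: 66 + 36 + 27 + ? = 186, so (2,2) = 57.
Anti-diagonal: 63 + 48 + 30 + ? = 186, so (3,2) = 45.
The remaining cell in row 2 is (2,4) = 186 − 144 = 42.
Using row 3: 51 + 45 + 36 + ? → (3,4) = 186 − 132 = 54.

66 24 33 63 / 39 57 48 42 / 51 45 36 54 / 30 60 69 27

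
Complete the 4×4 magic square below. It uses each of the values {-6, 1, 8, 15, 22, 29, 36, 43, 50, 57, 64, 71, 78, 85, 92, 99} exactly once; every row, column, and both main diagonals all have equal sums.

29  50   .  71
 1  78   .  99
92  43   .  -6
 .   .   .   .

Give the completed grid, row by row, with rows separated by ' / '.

The 16 entries sum to 744, so each line sums to 744/4 = 186.
Row 1 must total 186; the given cells sum to 150, so (1,3) = 36.
Row 2 needs 186; the known cells sum to 178, so (2,3) = 8.
Row 3: 92 + 43 + (-6) + ? = 186, so (3,3) = 57.
From column 1, 186 − (29 + 1 + 92) gives (4,1) = 64.
Column 2 must total 186; the given cells sum to 171, so (4,2) = 15.
Column 3 must total 186; the given cells sum to 101, so (4,3) = 85.
Column 4 must total 186; the given cells sum to 164, so (4,4) = 22.

29 50 36 71 / 1 78 8 99 / 92 43 57 -6 / 64 15 85 22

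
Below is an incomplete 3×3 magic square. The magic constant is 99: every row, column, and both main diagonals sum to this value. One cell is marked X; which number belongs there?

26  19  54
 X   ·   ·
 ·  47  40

61

Using row 3: 47 + 40 + ? → (3,1) = 99 − 87 = 12.
The remaining cell in column 1 is (2,1) = 99 − 38 = 61.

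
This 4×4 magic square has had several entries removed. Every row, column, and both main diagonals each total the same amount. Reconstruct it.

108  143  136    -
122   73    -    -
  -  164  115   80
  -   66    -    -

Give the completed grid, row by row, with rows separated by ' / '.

Column 2 is already complete: 143 + 73 + 164 + 66 = 446, so that is the magic constant.
Row 1 must total 446; the given cells sum to 387, so (1,4) = 59.
From row 3, 446 − (164 + 115 + 80) gives (3,1) = 87.
The remaining cell in column 1 is (4,1) = 446 − 317 = 129.
Using main diagonal: 108 + 73 + 115 + ? → (4,4) = 446 − 296 = 150.
Using anti-diagonal: 59 + 164 + 129 + ? → (2,3) = 446 − 352 = 94.
From row 2, 446 − (122 + 73 + 94) gives (2,4) = 157.
From row 4, 446 − (129 + 66 + 150) gives (4,3) = 101.

108 143 136 59 / 122 73 94 157 / 87 164 115 80 / 129 66 101 150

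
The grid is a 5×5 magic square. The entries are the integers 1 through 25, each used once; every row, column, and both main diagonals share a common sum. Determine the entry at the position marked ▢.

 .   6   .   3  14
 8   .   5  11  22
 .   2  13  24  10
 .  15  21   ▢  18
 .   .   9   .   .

7

The entries are 1 through 25, which sum to 325, so each line sums to 325/5 = 65.
The remaining cell in row 2 is (2,2) = 65 − 46 = 19.
Row 3: 2 + 13 + 24 + 10 + ? = 65, so (3,1) = 16.
Column 2 needs 65; the known cells sum to 42, so (5,2) = 23.
Column 3 needs 65; the known cells sum to 48, so (1,3) = 17.
Column 5 needs 65; the known cells sum to 64, so (5,5) = 1.
Using anti-diagonal: 14 + 11 + 13 + 15 + ? → (5,1) = 65 − 53 = 12.
Row 1: 6 + 17 + 3 + 14 + ? = 65, so (1,1) = 25.
Row 5: 12 + 23 + 9 + 1 + ? = 65, so (5,4) = 20.
From column 1, 65 − (25 + 8 + 16 + 12) gives (4,1) = 4.
Column 4 must total 65; the given cells sum to 58, so (4,4) = 7.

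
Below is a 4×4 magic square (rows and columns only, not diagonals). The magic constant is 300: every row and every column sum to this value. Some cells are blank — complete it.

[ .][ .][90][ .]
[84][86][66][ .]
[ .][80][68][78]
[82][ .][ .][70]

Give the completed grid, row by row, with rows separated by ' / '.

Row 2 needs 300; the known cells sum to 236, so (2,4) = 64.
The remaining cell in row 3 is (3,1) = 300 − 226 = 74.
Column 1: 84 + 74 + 82 + ? = 300, so (1,1) = 60.
Column 3 needs 300; the known cells sum to 224, so (4,3) = 76.
From column 4, 300 − (64 + 78 + 70) gives (1,4) = 88.
The remaining cell in row 1 is (1,2) = 300 − 238 = 62.
Row 4 needs 300; the known cells sum to 228, so (4,2) = 72.

60 62 90 88 / 84 86 66 64 / 74 80 68 78 / 82 72 76 70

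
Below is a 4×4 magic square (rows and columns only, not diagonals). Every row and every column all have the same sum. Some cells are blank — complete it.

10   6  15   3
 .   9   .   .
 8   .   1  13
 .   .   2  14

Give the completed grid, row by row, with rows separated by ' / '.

10 6 15 3 / 5 9 16 4 / 8 12 1 13 / 11 7 2 14

Row 1 is already complete: 10 + 6 + 15 + 3 = 34, so that is the magic constant.
The remaining cell in row 3 is (3,2) = 34 − 22 = 12.
From column 2, 34 − (6 + 9 + 12) gives (4,2) = 7.
Column 3 needs 34; the known cells sum to 18, so (2,3) = 16.
Column 4 must total 34; the given cells sum to 30, so (2,4) = 4.
Row 2: 9 + 16 + 4 + ? = 34, so (2,1) = 5.
Row 4: 7 + 2 + 14 + ? = 34, so (4,1) = 11.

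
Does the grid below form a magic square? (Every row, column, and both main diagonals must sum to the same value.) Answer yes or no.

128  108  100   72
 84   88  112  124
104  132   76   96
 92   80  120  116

Row 1: 128 + 108 + 100 + 72 = 408.
Row 2: 84 + 88 + 112 + 124 = 408.
Row 3: 104 + 132 + 76 + 96 = 408.
Row 4: 92 + 80 + 120 + 116 = 408.
Column 1: 128 + 84 + 104 + 92 = 408.
Column 2: 108 + 88 + 132 + 80 = 408.
Column 3: 100 + 112 + 76 + 120 = 408.
Column 4: 72 + 124 + 96 + 116 = 408.
Main diagonal: 128 + 88 + 76 + 116 = 408.
Anti-diagonal: 72 + 112 + 132 + 92 = 408.
All lines sum to 408.

Yes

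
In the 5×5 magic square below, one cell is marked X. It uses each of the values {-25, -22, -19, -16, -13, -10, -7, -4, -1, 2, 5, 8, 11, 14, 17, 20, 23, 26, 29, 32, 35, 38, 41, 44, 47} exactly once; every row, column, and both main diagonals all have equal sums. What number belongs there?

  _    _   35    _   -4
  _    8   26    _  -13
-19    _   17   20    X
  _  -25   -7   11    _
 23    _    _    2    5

The 25 entries sum to 275, so each line sums to 275/5 = 55.
Column 3 must total 55; the given cells sum to 71, so (5,3) = -16.
Main diagonal must total 55; the given cells sum to 41, so (1,1) = 14.
The remaining cell in anti-diagonal is (2,4) = 55 − 11 = 44.
Row 2 must total 55; the given cells sum to 65, so (2,1) = -10.
The remaining cell in row 5 is (5,2) = 55 − 14 = 41.
Column 1 needs 55; the known cells sum to 8, so (4,1) = 47.
Column 4: 44 + 20 + 11 + 2 + ? = 55, so (1,4) = -22.
Using row 1: 14 + 35 + (-22) + (-4) + ? → (1,2) = 55 − 23 = 32.
Row 4 must total 55; the given cells sum to 26, so (4,5) = 29.
The remaining cell in column 2 is (3,2) = 55 − 56 = -1.
Column 5 must total 55; the given cells sum to 17, so (3,5) = 38.

38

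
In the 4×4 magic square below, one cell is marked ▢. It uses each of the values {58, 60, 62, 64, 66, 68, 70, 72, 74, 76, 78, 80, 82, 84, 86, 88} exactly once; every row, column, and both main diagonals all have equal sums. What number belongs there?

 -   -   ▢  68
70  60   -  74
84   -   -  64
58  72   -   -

62

The 16 entries sum to 1168, so each line sums to 1168/4 = 292.
From row 2, 292 − (70 + 60 + 74) gives (2,3) = 88.
Column 1 must total 292; the given cells sum to 212, so (1,1) = 80.
Column 4 needs 292; the known cells sum to 206, so (4,4) = 86.
From main diagonal, 292 − (80 + 60 + 86) gives (3,3) = 66.
Using anti-diagonal: 68 + 88 + 58 + ? → (3,2) = 292 − 214 = 78.
Row 4 needs 292; the known cells sum to 216, so (4,3) = 76.
Column 2 must total 292; the given cells sum to 210, so (1,2) = 82.
Column 3 must total 292; the given cells sum to 230, so (1,3) = 62.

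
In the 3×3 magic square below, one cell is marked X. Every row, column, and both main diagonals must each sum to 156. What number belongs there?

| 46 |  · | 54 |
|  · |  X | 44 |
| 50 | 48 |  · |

From row 1, 156 − (46 + 54) gives (1,2) = 56.
The remaining cell in row 3 is (3,3) = 156 − 98 = 58.
Column 1 needs 156; the known cells sum to 96, so (2,1) = 60.
The remaining cell in column 2 is (2,2) = 156 − 104 = 52.

52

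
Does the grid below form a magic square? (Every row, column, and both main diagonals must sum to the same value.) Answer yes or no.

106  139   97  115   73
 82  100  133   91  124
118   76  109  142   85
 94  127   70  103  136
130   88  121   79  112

Yes

Row 1: 106 + 139 + 97 + 115 + 73 = 530.
Row 2: 82 + 100 + 133 + 91 + 124 = 530.
Row 3: 118 + 76 + 109 + 142 + 85 = 530.
Row 4: 94 + 127 + 70 + 103 + 136 = 530.
Row 5: 130 + 88 + 121 + 79 + 112 = 530.
Column 1: 106 + 82 + 118 + 94 + 130 = 530.
Column 2: 139 + 100 + 76 + 127 + 88 = 530.
Column 3: 97 + 133 + 109 + 70 + 121 = 530.
Column 4: 115 + 91 + 142 + 103 + 79 = 530.
Column 5: 73 + 124 + 85 + 136 + 112 = 530.
Main diagonal: 106 + 100 + 109 + 103 + 112 = 530.
Anti-diagonal: 73 + 91 + 109 + 127 + 130 = 530.
All lines sum to 530.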